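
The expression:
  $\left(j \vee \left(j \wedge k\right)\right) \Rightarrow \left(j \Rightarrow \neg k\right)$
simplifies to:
$\neg j \vee \neg k$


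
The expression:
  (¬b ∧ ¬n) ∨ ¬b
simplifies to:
¬b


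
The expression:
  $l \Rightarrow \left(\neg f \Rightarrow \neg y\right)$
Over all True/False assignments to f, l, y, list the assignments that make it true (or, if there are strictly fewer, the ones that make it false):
is false only for:
  f=False, l=True, y=True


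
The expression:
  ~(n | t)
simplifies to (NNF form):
~n & ~t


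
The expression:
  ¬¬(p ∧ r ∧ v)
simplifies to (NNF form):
p ∧ r ∧ v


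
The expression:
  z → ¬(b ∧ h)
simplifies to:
¬b ∨ ¬h ∨ ¬z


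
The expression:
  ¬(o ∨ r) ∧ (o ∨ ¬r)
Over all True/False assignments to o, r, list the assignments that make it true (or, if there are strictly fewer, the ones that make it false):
is true only for:
  o=False, r=False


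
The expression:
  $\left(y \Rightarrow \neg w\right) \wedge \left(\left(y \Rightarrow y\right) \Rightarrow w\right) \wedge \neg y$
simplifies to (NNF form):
$w \wedge \neg y$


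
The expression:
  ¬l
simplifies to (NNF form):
¬l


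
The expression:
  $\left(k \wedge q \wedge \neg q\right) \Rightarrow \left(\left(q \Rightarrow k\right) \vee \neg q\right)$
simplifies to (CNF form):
$\text{True}$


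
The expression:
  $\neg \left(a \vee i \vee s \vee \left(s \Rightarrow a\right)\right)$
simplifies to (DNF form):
$\text{False}$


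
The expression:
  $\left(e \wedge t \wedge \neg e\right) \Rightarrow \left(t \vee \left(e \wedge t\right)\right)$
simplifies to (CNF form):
$\text{True}$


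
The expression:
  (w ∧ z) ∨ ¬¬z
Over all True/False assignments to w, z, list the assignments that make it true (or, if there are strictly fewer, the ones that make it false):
is true only for:
  w=False, z=True;
  w=True, z=True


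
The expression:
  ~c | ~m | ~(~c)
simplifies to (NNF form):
True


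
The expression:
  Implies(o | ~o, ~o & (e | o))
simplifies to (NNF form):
e & ~o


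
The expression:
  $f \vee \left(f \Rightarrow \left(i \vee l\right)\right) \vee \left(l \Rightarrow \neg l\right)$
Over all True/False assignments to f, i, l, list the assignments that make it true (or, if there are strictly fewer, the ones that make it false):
is always true.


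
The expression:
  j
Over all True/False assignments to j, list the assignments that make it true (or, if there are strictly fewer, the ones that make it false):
is true only for:
  j=True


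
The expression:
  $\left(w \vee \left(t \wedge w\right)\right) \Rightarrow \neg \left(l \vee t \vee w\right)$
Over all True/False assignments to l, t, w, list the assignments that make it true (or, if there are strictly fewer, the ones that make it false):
is true only for:
  l=False, t=False, w=False;
  l=False, t=True, w=False;
  l=True, t=False, w=False;
  l=True, t=True, w=False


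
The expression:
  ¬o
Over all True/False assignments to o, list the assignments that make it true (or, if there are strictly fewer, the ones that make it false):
is true only for:
  o=False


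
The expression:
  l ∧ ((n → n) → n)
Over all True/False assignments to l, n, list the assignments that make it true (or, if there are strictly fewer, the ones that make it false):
is true only for:
  l=True, n=True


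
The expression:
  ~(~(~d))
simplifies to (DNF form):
~d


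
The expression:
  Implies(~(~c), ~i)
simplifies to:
~c | ~i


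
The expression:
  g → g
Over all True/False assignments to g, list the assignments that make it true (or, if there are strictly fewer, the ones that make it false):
is always true.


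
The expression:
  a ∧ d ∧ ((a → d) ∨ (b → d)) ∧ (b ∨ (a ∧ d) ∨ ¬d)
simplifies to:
a ∧ d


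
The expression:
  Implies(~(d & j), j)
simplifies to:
j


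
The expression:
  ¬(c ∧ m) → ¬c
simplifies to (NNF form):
m ∨ ¬c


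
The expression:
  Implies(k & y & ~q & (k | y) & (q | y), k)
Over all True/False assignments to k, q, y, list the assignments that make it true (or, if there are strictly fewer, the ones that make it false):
is always true.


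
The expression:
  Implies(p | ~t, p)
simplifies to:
p | t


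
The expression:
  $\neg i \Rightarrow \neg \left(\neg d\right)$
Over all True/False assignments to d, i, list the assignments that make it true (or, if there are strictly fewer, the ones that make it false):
is false only for:
  d=False, i=False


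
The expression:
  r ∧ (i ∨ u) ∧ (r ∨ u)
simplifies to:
r ∧ (i ∨ u)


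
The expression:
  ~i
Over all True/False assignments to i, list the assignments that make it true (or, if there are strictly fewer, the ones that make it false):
is true only for:
  i=False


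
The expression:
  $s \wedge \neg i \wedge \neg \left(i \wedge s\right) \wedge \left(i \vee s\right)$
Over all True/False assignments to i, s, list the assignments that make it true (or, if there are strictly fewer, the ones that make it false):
is true only for:
  i=False, s=True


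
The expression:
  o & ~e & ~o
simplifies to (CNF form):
False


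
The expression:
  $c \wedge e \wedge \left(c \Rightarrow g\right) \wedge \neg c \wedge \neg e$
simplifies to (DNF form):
$\text{False}$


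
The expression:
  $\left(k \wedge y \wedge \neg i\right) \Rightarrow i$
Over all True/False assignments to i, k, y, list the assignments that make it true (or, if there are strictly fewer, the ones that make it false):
is false only for:
  i=False, k=True, y=True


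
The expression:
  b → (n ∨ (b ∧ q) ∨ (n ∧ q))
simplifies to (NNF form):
n ∨ q ∨ ¬b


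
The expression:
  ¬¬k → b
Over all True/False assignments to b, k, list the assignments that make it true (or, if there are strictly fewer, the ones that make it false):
is false only for:
  b=False, k=True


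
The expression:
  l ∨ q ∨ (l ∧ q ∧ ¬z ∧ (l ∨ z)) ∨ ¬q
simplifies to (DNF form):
True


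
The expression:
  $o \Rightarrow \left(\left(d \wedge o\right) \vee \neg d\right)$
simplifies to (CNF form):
$\text{True}$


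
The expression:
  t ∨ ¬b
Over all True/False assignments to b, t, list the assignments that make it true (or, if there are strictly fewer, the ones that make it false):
is false only for:
  b=True, t=False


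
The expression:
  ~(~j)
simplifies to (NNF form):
j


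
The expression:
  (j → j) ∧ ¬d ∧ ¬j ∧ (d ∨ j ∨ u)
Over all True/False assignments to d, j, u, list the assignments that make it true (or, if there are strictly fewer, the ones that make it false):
is true only for:
  d=False, j=False, u=True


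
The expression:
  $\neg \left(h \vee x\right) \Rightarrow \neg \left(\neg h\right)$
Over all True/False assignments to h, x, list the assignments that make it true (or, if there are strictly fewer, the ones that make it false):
is false only for:
  h=False, x=False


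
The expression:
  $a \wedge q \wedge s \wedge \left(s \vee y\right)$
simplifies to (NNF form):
$a \wedge q \wedge s$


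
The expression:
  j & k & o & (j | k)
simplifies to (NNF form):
j & k & o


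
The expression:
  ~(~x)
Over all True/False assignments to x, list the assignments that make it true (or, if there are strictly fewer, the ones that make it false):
is true only for:
  x=True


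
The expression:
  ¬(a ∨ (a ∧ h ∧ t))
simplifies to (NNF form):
¬a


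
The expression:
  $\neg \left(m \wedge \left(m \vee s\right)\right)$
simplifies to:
$\neg m$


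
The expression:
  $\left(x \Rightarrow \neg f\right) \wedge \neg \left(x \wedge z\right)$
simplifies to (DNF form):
$\left(\neg f \wedge \neg z\right) \vee \neg x$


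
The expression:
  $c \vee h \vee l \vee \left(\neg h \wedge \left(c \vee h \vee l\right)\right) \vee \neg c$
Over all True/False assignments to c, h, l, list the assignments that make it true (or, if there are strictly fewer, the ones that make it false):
is always true.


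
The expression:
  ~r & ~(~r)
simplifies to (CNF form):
False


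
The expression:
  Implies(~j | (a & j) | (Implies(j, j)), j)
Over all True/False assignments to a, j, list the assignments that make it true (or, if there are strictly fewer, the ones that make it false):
is true only for:
  a=False, j=True;
  a=True, j=True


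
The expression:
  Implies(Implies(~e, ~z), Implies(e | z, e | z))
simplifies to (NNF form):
True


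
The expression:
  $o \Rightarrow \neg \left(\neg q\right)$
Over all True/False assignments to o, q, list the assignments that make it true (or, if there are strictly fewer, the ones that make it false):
is false only for:
  o=True, q=False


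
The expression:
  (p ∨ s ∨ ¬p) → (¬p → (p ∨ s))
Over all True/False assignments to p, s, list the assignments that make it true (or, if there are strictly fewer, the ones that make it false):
is false only for:
  p=False, s=False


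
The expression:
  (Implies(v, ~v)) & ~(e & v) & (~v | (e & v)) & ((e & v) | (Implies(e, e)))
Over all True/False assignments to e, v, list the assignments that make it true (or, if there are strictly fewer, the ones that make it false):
is true only for:
  e=False, v=False;
  e=True, v=False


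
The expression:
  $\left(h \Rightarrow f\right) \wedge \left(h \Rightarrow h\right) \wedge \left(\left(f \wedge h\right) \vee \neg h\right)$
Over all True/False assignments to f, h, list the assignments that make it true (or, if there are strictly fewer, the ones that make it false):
is false only for:
  f=False, h=True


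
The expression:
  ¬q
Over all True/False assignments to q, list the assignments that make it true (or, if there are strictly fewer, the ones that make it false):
is true only for:
  q=False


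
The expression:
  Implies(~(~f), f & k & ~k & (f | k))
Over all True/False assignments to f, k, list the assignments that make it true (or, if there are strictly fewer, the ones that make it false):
is true only for:
  f=False, k=False;
  f=False, k=True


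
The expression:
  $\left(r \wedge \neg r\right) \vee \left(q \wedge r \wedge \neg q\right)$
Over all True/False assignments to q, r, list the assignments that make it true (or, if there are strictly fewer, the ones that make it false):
is never true.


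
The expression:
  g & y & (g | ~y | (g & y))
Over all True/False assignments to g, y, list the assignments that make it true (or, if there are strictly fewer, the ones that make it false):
is true only for:
  g=True, y=True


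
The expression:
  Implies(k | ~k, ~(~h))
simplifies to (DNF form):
h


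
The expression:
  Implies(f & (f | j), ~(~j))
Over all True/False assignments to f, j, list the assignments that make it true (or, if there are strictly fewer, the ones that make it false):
is false only for:
  f=True, j=False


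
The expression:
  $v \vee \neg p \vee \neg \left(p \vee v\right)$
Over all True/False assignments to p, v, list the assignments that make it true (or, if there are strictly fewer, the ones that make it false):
is false only for:
  p=True, v=False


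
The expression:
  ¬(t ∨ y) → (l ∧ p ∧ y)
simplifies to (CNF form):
t ∨ y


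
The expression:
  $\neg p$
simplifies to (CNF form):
$\neg p$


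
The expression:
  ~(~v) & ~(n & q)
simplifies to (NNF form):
v & (~n | ~q)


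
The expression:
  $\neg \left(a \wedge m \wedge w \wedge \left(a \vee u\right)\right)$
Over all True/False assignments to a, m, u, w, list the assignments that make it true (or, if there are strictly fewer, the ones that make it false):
is false only for:
  a=True, m=True, u=False, w=True;
  a=True, m=True, u=True, w=True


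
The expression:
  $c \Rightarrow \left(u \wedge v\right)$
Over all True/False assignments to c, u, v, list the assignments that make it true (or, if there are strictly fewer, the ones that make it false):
is false only for:
  c=True, u=False, v=False;
  c=True, u=False, v=True;
  c=True, u=True, v=False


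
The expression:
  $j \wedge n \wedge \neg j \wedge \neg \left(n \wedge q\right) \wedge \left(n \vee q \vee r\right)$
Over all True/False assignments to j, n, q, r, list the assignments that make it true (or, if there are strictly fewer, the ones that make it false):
is never true.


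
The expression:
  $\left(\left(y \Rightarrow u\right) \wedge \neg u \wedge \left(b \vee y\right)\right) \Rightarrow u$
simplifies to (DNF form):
$u \vee y \vee \neg b$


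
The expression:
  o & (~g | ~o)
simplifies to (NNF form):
o & ~g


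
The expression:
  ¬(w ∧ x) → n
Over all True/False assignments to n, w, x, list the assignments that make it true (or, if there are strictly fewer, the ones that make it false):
is false only for:
  n=False, w=False, x=False;
  n=False, w=False, x=True;
  n=False, w=True, x=False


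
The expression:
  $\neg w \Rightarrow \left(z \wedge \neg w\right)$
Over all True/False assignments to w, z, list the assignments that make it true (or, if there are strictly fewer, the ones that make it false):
is false only for:
  w=False, z=False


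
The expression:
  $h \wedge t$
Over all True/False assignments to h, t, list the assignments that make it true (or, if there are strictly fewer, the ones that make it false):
is true only for:
  h=True, t=True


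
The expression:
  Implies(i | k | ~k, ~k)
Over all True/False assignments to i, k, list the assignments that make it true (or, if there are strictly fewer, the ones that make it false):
is true only for:
  i=False, k=False;
  i=True, k=False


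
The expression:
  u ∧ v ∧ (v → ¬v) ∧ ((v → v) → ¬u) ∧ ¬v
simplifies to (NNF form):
False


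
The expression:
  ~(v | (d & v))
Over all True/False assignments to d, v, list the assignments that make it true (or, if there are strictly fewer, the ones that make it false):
is true only for:
  d=False, v=False;
  d=True, v=False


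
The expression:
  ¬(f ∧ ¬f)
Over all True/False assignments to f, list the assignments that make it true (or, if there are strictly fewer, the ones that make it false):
is always true.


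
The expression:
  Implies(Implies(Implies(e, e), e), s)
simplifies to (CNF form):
s | ~e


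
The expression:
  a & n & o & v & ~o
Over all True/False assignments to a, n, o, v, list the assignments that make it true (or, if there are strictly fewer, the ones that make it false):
is never true.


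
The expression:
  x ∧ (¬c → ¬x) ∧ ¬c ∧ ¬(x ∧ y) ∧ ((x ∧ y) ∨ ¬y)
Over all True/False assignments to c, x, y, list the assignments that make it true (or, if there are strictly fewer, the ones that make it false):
is never true.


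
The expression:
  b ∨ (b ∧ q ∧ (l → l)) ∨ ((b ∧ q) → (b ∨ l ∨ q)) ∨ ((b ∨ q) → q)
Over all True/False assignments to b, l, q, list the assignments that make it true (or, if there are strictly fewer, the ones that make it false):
is always true.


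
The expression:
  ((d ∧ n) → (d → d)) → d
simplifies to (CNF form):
d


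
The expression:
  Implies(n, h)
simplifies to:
h | ~n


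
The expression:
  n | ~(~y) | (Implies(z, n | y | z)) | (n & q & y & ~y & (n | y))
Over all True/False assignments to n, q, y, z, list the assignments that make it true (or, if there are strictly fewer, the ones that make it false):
is always true.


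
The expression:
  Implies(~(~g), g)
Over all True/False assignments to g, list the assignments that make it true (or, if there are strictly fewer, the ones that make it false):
is always true.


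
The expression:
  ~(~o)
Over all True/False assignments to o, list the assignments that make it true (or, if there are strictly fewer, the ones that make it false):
is true only for:
  o=True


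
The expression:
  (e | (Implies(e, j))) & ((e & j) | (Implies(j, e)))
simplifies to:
e | ~j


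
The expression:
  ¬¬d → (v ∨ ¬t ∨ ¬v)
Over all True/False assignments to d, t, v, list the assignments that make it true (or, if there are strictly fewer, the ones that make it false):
is always true.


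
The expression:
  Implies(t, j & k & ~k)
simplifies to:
~t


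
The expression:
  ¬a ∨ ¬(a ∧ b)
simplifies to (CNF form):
¬a ∨ ¬b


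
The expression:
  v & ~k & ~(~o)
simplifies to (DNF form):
o & v & ~k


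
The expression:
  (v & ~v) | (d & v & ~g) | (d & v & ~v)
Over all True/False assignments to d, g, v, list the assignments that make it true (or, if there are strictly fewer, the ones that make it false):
is true only for:
  d=True, g=False, v=True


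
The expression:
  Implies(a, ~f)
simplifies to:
~a | ~f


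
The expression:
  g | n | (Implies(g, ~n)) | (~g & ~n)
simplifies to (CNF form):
True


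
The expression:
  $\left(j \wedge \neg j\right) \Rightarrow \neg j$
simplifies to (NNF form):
$\text{True}$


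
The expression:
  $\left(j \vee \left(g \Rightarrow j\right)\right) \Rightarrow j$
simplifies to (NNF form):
$g \vee j$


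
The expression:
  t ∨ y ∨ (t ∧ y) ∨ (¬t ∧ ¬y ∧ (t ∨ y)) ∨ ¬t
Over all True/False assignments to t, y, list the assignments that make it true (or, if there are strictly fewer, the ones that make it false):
is always true.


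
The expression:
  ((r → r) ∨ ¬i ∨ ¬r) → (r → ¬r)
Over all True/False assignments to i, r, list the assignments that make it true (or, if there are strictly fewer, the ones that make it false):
is true only for:
  i=False, r=False;
  i=True, r=False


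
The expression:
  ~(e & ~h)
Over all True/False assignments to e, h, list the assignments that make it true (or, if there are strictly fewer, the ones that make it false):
is false only for:
  e=True, h=False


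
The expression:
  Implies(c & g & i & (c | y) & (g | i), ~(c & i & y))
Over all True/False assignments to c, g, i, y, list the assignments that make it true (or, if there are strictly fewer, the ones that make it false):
is false only for:
  c=True, g=True, i=True, y=True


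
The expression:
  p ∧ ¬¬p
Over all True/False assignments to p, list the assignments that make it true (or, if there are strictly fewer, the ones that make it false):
is true only for:
  p=True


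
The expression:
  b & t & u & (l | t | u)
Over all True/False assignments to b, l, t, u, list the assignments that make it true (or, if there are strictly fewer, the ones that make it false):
is true only for:
  b=True, l=False, t=True, u=True;
  b=True, l=True, t=True, u=True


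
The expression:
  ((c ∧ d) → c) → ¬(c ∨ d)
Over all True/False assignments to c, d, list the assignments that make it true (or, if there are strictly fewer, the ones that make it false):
is true only for:
  c=False, d=False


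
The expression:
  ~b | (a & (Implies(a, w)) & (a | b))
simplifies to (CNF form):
(a | ~b) & (w | ~b)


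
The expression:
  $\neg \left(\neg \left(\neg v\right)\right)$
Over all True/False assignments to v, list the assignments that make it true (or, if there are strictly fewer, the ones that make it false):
is true only for:
  v=False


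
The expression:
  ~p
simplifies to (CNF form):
~p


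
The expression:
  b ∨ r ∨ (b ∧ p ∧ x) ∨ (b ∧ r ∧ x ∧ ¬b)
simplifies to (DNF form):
b ∨ r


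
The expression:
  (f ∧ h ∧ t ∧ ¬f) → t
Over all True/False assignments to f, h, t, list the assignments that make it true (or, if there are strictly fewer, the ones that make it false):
is always true.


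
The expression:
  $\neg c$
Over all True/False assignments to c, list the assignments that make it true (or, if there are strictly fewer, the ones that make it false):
is true only for:
  c=False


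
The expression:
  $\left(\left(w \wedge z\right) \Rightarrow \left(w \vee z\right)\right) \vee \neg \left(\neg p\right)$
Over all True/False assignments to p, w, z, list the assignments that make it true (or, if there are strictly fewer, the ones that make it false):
is always true.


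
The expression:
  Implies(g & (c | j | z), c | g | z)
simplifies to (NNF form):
True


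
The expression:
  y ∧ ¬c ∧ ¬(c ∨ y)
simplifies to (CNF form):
False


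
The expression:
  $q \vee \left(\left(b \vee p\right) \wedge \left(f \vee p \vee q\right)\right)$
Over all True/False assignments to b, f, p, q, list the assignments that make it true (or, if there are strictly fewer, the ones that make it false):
is false only for:
  b=False, f=False, p=False, q=False;
  b=False, f=True, p=False, q=False;
  b=True, f=False, p=False, q=False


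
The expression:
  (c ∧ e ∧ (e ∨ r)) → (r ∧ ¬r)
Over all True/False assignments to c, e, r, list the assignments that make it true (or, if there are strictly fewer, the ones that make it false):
is false only for:
  c=True, e=True, r=False;
  c=True, e=True, r=True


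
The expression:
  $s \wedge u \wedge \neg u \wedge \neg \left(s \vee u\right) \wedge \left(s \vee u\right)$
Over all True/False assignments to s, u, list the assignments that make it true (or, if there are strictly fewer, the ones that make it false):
is never true.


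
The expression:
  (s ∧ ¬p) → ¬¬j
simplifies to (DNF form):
j ∨ p ∨ ¬s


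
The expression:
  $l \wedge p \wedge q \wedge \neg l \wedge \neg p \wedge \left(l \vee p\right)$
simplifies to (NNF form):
$\text{False}$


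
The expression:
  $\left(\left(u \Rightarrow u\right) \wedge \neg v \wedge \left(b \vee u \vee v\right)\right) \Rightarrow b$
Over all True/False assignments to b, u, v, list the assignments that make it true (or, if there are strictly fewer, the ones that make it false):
is false only for:
  b=False, u=True, v=False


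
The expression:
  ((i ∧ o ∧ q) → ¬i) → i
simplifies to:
i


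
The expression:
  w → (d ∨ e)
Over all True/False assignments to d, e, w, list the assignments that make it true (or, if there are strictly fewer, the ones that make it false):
is false only for:
  d=False, e=False, w=True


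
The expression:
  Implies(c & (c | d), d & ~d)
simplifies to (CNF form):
~c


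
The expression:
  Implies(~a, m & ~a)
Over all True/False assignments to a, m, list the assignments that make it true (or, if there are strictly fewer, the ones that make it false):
is false only for:
  a=False, m=False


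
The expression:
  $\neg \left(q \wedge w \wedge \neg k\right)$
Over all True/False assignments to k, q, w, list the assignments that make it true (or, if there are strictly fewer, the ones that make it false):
is false only for:
  k=False, q=True, w=True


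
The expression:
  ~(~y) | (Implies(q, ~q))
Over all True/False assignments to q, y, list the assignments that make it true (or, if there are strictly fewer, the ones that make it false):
is false only for:
  q=True, y=False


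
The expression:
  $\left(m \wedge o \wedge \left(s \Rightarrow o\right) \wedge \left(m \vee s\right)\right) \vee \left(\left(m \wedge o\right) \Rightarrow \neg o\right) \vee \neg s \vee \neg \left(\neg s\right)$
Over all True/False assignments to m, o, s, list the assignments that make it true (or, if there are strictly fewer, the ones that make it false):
is always true.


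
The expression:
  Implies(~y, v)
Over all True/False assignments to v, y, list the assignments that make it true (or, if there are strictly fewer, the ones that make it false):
is false only for:
  v=False, y=False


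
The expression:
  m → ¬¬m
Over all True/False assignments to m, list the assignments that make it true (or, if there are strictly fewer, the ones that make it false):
is always true.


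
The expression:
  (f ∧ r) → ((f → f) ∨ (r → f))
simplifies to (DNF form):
True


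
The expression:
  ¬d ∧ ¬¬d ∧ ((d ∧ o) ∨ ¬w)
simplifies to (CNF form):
False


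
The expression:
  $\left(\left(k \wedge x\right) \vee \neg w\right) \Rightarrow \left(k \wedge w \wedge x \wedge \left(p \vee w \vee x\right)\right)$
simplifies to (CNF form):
$w$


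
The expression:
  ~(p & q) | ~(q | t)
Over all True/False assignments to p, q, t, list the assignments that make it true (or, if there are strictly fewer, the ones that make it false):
is false only for:
  p=True, q=True, t=False;
  p=True, q=True, t=True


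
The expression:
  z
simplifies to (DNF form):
z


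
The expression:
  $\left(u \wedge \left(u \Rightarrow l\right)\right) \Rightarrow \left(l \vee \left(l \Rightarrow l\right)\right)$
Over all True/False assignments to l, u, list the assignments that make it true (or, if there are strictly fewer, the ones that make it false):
is always true.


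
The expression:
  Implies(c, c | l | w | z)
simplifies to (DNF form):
True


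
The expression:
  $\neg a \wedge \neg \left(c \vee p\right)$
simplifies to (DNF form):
$\neg a \wedge \neg c \wedge \neg p$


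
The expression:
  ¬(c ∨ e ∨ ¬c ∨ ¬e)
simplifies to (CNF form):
False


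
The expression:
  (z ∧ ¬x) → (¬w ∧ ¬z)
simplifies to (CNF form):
x ∨ ¬z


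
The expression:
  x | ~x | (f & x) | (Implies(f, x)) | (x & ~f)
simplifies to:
True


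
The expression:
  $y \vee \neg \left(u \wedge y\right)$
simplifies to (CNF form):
$\text{True}$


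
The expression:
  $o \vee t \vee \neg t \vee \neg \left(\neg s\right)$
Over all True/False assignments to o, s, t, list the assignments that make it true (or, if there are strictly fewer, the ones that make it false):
is always true.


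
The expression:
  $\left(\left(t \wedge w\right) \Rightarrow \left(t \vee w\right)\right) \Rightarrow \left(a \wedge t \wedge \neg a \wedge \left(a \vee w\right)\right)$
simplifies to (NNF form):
$\text{False}$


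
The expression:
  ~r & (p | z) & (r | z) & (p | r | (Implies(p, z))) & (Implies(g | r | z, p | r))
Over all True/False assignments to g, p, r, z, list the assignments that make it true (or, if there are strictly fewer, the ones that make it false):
is true only for:
  g=False, p=True, r=False, z=True;
  g=True, p=True, r=False, z=True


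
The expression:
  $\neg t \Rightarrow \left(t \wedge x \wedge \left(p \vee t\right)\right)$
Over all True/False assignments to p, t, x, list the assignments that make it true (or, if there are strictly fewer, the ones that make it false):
is true only for:
  p=False, t=True, x=False;
  p=False, t=True, x=True;
  p=True, t=True, x=False;
  p=True, t=True, x=True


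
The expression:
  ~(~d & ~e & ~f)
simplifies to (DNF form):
d | e | f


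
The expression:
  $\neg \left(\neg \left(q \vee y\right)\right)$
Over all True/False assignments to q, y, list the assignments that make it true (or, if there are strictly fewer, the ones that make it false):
is false only for:
  q=False, y=False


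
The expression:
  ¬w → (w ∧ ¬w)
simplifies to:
w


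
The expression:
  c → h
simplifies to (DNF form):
h ∨ ¬c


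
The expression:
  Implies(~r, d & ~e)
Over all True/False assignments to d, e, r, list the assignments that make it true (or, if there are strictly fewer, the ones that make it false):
is false only for:
  d=False, e=False, r=False;
  d=False, e=True, r=False;
  d=True, e=True, r=False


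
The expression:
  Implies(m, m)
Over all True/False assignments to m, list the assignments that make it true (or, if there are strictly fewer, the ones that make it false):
is always true.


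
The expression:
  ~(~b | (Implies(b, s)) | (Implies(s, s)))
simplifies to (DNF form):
False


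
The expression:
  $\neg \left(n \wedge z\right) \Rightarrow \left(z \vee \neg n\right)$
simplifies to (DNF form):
$z \vee \neg n$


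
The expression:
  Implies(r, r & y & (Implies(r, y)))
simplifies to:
y | ~r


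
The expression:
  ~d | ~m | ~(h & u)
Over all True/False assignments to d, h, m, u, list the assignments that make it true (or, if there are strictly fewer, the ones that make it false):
is false only for:
  d=True, h=True, m=True, u=True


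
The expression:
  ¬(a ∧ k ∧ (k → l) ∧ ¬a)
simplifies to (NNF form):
True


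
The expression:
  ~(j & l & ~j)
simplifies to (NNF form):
True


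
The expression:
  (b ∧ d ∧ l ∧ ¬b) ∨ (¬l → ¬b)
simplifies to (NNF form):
l ∨ ¬b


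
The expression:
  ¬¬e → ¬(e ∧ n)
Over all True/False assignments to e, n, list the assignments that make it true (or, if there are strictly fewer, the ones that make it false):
is false only for:
  e=True, n=True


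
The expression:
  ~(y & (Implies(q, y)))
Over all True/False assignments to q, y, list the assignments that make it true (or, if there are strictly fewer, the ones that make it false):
is true only for:
  q=False, y=False;
  q=True, y=False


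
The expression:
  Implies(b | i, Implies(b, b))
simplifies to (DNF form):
True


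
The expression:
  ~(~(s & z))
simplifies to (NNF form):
s & z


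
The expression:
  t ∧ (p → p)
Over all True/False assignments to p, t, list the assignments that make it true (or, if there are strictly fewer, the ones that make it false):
is true only for:
  p=False, t=True;
  p=True, t=True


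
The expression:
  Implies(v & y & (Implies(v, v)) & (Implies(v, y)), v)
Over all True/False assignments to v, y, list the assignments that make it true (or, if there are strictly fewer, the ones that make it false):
is always true.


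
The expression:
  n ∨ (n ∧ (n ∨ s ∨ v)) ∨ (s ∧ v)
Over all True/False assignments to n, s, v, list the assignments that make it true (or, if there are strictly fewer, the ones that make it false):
is false only for:
  n=False, s=False, v=False;
  n=False, s=False, v=True;
  n=False, s=True, v=False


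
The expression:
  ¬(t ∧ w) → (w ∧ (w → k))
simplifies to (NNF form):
w ∧ (k ∨ t)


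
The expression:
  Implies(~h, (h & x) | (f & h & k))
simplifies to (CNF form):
h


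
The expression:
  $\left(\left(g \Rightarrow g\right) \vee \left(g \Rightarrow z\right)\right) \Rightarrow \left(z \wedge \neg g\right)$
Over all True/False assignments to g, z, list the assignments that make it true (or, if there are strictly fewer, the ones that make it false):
is true only for:
  g=False, z=True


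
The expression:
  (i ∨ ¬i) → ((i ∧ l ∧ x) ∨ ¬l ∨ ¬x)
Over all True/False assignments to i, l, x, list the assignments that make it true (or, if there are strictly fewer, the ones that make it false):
is false only for:
  i=False, l=True, x=True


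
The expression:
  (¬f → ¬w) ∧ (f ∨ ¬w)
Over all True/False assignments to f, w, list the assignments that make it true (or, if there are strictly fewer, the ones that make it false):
is false only for:
  f=False, w=True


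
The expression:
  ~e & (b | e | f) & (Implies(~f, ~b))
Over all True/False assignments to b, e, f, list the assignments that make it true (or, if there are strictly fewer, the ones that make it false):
is true only for:
  b=False, e=False, f=True;
  b=True, e=False, f=True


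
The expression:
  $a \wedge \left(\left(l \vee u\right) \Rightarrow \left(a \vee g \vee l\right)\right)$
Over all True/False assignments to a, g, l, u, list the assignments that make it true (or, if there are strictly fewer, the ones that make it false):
is true only for:
  a=True, g=False, l=False, u=False;
  a=True, g=False, l=False, u=True;
  a=True, g=False, l=True, u=False;
  a=True, g=False, l=True, u=True;
  a=True, g=True, l=False, u=False;
  a=True, g=True, l=False, u=True;
  a=True, g=True, l=True, u=False;
  a=True, g=True, l=True, u=True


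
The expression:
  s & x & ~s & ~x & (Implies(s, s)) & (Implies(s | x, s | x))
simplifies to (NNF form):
False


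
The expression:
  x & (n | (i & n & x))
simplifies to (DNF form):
n & x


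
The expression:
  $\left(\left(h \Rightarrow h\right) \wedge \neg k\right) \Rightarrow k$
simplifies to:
$k$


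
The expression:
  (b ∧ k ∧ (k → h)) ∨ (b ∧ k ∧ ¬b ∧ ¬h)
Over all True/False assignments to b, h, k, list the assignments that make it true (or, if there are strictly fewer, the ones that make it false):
is true only for:
  b=True, h=True, k=True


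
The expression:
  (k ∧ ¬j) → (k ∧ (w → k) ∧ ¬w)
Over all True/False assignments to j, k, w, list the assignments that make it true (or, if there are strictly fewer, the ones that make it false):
is false only for:
  j=False, k=True, w=True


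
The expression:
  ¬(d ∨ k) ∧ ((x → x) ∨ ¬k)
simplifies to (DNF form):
¬d ∧ ¬k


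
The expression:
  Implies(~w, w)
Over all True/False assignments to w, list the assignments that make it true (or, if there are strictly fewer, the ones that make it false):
is true only for:
  w=True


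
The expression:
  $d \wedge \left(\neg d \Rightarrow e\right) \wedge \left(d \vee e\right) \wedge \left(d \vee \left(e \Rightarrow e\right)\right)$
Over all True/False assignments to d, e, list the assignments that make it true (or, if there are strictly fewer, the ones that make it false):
is true only for:
  d=True, e=False;
  d=True, e=True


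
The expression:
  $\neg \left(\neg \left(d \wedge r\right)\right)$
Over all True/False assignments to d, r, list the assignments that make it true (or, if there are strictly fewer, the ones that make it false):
is true only for:
  d=True, r=True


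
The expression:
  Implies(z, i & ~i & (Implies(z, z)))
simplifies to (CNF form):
~z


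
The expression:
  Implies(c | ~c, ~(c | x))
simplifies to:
~c & ~x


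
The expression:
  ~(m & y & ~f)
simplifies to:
f | ~m | ~y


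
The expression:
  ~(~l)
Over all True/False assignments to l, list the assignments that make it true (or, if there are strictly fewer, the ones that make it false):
is true only for:
  l=True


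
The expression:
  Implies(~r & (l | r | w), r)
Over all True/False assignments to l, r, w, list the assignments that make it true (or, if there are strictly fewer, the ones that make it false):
is false only for:
  l=False, r=False, w=True;
  l=True, r=False, w=False;
  l=True, r=False, w=True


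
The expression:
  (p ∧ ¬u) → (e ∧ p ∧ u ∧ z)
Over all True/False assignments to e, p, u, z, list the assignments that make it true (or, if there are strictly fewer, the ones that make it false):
is false only for:
  e=False, p=True, u=False, z=False;
  e=False, p=True, u=False, z=True;
  e=True, p=True, u=False, z=False;
  e=True, p=True, u=False, z=True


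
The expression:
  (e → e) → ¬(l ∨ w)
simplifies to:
¬l ∧ ¬w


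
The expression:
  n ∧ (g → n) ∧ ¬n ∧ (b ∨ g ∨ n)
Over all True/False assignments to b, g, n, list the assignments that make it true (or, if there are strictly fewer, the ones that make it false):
is never true.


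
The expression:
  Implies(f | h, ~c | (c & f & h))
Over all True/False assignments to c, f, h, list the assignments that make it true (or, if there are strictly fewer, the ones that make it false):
is false only for:
  c=True, f=False, h=True;
  c=True, f=True, h=False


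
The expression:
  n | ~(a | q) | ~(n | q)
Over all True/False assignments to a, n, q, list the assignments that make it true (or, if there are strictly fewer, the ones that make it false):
is false only for:
  a=False, n=False, q=True;
  a=True, n=False, q=True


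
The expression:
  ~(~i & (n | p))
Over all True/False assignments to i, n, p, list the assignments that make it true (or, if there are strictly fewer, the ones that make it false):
is false only for:
  i=False, n=False, p=True;
  i=False, n=True, p=False;
  i=False, n=True, p=True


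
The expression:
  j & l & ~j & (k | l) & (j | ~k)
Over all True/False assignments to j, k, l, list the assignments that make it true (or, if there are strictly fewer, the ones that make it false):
is never true.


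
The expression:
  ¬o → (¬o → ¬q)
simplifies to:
o ∨ ¬q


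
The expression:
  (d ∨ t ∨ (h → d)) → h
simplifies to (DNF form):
h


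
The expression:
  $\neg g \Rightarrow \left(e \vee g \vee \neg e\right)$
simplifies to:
$\text{True}$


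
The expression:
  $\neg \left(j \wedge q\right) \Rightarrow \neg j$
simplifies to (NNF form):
$q \vee \neg j$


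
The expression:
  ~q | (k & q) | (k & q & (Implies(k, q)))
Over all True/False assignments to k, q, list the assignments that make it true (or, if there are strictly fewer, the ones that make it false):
is false only for:
  k=False, q=True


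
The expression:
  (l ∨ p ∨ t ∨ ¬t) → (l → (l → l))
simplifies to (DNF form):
True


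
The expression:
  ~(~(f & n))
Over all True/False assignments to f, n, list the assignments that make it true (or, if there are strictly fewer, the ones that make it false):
is true only for:
  f=True, n=True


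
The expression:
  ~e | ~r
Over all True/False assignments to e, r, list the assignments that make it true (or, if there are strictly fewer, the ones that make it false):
is false only for:
  e=True, r=True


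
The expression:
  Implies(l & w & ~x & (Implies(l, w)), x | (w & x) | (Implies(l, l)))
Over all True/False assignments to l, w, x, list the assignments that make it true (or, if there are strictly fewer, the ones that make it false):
is always true.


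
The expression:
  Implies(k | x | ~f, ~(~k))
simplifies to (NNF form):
k | (f & ~x)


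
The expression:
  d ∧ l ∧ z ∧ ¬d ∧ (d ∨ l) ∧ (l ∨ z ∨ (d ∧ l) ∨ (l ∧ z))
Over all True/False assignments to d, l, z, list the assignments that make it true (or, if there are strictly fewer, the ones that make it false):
is never true.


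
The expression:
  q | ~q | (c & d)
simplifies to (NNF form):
True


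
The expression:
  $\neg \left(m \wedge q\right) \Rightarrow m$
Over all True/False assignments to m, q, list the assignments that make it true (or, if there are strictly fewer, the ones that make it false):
is true only for:
  m=True, q=False;
  m=True, q=True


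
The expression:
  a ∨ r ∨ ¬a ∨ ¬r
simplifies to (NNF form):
True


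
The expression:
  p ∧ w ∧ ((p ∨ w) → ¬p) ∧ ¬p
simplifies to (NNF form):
False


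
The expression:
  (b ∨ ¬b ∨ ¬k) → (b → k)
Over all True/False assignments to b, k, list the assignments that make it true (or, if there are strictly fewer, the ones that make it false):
is false only for:
  b=True, k=False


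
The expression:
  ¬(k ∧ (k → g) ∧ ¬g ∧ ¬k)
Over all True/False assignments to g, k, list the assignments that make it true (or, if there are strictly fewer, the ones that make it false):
is always true.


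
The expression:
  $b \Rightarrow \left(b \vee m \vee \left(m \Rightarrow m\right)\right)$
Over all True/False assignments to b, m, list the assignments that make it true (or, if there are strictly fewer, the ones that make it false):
is always true.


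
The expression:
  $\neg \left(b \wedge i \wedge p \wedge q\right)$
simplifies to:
$\neg b \vee \neg i \vee \neg p \vee \neg q$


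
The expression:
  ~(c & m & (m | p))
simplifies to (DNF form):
~c | ~m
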